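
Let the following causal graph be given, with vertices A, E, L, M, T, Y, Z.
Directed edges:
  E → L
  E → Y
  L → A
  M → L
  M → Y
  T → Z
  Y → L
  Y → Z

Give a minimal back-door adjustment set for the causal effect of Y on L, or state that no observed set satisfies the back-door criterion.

desc(Y)\{Y}={A,L,Z}; candidates ⊆ {E,M,T}.
size 0: {}; under {} Y still reaches {A,E,L,M} ∋ L.
size 1: {E}, {M}, {T}; under {E} Y still reaches {A,L,M} ∋ L.
{E,M}: Y⊥L given {E,M} in G with Y→· removed — back-door holds.

Y→L: minimal back-door set {E, M}.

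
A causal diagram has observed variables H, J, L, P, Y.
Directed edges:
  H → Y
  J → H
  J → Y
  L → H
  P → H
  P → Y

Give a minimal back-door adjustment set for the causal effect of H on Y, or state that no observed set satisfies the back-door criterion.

desc(H)\{H}={Y}; candidates ⊆ {J,L,P}.
size 0: {}; under {} H still reaches {J,L,P,Y} ∋ Y.
size 1: {J}, {L}, {P}; under {J} H still reaches {L,P,Y} ∋ Y.
{J,P}: H⊥Y given {J,P} in G with H→· removed — back-door holds.

H→Y: minimal back-door set {J, P}.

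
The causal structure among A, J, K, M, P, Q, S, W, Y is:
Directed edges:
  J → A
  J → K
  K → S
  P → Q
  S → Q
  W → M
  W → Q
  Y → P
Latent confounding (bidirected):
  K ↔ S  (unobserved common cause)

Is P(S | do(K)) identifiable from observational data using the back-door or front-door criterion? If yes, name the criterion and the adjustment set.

P(S|do(K)): not identifiable (no BD/FD set).

desc(K)\{K}={Q,S}; candidates ⊆ {A,J,M,P,W,Y}.
K↔S: latent back-door arc(s) into K.
size 0: {}; under {} K still reaches {A,J,Q,S} ∋ S.
size 1: {A}, {J}, {M} …(+3); under {A} K still reaches {J,Q,S} ∋ S.
size 2: {A,J}, {A,M}, {A,P} …(+12); under {A,J} K still reaches {Q,S} ∋ S.
K↔S cannot be blocked by any observed set — no back-door set.
No mediator lies on a directed K→…→S path.
Neither criterion identifies P(S|do(K)) in this graph.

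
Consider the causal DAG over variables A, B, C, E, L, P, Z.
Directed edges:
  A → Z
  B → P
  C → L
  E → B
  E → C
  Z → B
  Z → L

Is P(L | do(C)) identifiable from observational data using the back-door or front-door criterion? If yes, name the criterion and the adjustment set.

desc(C)\{C}={L}; candidates ⊆ {A,B,E,P,Z}.
∅: C⊥L given ∅ in G with C→· removed — back-door holds.
P(L|do(C)) = P(L|C) — no adjustment needed.

P(L|do(C)): backdoor, adjust for ∅.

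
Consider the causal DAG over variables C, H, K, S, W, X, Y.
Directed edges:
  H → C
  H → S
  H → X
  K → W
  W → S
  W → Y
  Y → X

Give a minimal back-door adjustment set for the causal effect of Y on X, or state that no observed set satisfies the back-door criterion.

Y→X: minimal back-door set ∅.

desc(Y)\{Y}={X}; candidates ⊆ {C,H,K,S,W}.
∅: Y⊥X given ∅ in G with Y→· removed — back-door holds.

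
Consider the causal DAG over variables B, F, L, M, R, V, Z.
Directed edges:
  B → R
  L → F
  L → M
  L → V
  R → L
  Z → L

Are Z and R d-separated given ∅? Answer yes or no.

Bayes-Ball from Z | ∅ reaches {F,L,M,V}.
R ∉ reach(Z|∅) ⇒ Z ⊥ R | ∅.

Yes — Z ⊥ R | ∅.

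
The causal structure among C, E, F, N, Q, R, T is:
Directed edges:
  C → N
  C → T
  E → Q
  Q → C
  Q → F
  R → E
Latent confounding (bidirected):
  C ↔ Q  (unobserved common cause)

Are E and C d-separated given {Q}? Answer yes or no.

Bayes-Ball from E | {Q} reaches {C,N,R,T}.
C ∈ reach(E|{Q}) ⇒ E ⊥̸ C | {Q}.

No — E and C are d-connected given {Q}.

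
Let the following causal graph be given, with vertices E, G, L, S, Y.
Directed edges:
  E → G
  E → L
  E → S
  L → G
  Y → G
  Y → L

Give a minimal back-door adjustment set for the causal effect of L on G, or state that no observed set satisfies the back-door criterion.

L→G: minimal back-door set {E, Y}.

desc(L)\{L}={G}; candidates ⊆ {E,S,Y}.
size 0: {}; under {} L still reaches {E,G,S,Y} ∋ G.
size 1: {E}, {S}, {Y}; under {E} L still reaches {G,Y} ∋ G.
{E,Y}: L⊥G given {E,Y} in G with L→· removed — back-door holds.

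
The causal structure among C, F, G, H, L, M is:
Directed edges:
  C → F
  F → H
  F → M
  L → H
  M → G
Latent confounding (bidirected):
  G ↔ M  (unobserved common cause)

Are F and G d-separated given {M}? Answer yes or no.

No — F and G are d-connected given {M}.

Bayes-Ball from F | {M} reaches {C,G,H}.
G ∈ reach(F|{M}) ⇒ F ⊥̸ G | {M}.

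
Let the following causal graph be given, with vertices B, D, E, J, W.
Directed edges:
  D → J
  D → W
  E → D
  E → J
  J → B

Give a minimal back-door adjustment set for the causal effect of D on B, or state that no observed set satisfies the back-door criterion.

D→B: minimal back-door set {E}.

desc(D)\{D}={B,J,W}; candidates ⊆ {E}.
size 0: {}; under {} D still reaches {B,E,J} ∋ B.
{E}: D⊥B given {E} in G with D→· removed — back-door holds.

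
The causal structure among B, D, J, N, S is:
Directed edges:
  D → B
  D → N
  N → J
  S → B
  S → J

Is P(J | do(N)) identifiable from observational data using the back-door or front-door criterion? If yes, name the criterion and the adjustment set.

P(J|do(N)): backdoor, adjust for ∅.

desc(N)\{N}={J}; candidates ⊆ {B,D,S}.
∅: N⊥J given ∅ in G with N→· removed — back-door holds.
P(J|do(N)) = P(J|N) — no adjustment needed.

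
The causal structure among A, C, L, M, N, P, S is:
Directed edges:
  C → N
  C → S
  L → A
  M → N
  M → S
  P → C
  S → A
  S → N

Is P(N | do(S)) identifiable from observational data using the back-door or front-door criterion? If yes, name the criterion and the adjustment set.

desc(S)\{S}={A,N}; candidates ⊆ {C,L,M,P}.
size 0: {}; under {} S still reaches {C,M,N,P} ∋ N.
size 1: {C}, {L}, {M} …(+1); under {C} S still reaches {M,N} ∋ N.
{C,M}: S⊥N given {C,M} in G with S→· removed — back-door holds.
P(N|do(S)) = Σ_{C,M} P(N|S,C,M)·P(C,M).

P(N|do(S)): backdoor, adjust for {C, M}.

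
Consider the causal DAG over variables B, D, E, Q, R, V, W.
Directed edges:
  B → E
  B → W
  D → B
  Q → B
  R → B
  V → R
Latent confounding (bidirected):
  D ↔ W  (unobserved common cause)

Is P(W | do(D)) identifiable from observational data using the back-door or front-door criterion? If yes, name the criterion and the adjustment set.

desc(D)\{D}={B,E,W}; candidates ⊆ {Q,R,V}.
D↔W: latent back-door arc(s) into D.
size 0: {}; under {} D still reaches {W} ∋ W.
size 1: {Q}, {R}, {V}; under {Q} D still reaches {W} ∋ W.
size 2: {Q,R}, {Q,V}, {R,V}; under {Q,R} D still reaches {W} ∋ W.
D↔W cannot be blocked by any observed set — no back-door set.
{B}: (i) intercepts every directed D→W path; (ii) no back-door D→{B}; (iii) {D} blocks every back-door {B}→W. Front-door holds.
P(W|do(D)) = Σ_{B} P(B|D) Σ_{D'} P(W|B,D')P(D').

P(W|do(D)): frontdoor, adjust for {B}.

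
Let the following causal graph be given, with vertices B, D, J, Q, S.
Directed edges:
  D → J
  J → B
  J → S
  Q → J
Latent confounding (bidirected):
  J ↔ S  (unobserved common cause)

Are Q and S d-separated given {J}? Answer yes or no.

No — Q and S are d-connected given {J}.

Bayes-Ball from Q | {J} reaches {D,S}.
S ∈ reach(Q|{J}) ⇒ Q ⊥̸ S | {J}.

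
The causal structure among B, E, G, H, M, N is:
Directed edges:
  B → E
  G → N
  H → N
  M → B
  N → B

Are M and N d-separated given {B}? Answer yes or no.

No — M and N are d-connected given {B}.

Bayes-Ball from M | {B} reaches {G,H,N}.
N ∈ reach(M|{B}) ⇒ M ⊥̸ N | {B}.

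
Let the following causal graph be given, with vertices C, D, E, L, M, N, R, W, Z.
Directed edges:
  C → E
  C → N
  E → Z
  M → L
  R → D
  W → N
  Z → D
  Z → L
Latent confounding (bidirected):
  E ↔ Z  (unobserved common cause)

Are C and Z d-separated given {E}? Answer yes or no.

No — C and Z are d-connected given {E}.

Bayes-Ball from C | {E} reaches {D,L,N,Z}.
Z ∈ reach(C|{E}) ⇒ C ⊥̸ Z | {E}.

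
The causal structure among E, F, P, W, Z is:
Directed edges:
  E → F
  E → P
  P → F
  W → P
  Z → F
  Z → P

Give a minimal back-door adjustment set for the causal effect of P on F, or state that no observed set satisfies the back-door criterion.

P→F: minimal back-door set {E, Z}.

desc(P)\{P}={F}; candidates ⊆ {E,W,Z}.
size 0: {}; under {} P still reaches {E,F,W,Z} ∋ F.
size 1: {E}, {W}, {Z}; under {E} P still reaches {F,W,Z} ∋ F.
{E,Z}: P⊥F given {E,Z} in G with P→· removed — back-door holds.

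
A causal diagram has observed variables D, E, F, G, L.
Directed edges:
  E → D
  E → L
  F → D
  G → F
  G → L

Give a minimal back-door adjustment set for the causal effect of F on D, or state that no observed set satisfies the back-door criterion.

desc(F)\{F}={D}; candidates ⊆ {E,G,L}.
∅: F⊥D given ∅ in G with F→· removed — back-door holds.

F→D: minimal back-door set ∅.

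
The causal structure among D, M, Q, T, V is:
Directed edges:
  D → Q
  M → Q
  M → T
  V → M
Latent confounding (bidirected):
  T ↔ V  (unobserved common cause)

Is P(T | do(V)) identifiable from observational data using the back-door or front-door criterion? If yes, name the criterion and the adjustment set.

desc(V)\{V}={M,Q,T}; candidates ⊆ {D}.
V↔T: latent back-door arc(s) into V.
size 0: {}; under {} V still reaches {T} ∋ T.
size 1: {D}; under {D} V still reaches {T} ∋ T.
V↔T cannot be blocked by any observed set — no back-door set.
{M}: (i) intercepts every directed V→T path; (ii) no back-door V→{M}; (iii) {V} blocks every back-door {M}→T. Front-door holds.
P(T|do(V)) = Σ_{M} P(M|V) Σ_{V'} P(T|M,V')P(V').

P(T|do(V)): frontdoor, adjust for {M}.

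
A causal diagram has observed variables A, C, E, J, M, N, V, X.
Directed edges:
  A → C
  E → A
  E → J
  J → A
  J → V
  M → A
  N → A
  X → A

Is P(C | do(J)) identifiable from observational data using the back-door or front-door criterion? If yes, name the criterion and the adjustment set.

P(C|do(J)): backdoor, adjust for {E}.

desc(J)\{J}={A,C,V}; candidates ⊆ {E,M,N,X}.
size 0: {}; under {} J still reaches {A,C,E} ∋ C.
{E}: J⊥C given {E} in G with J→· removed — back-door holds.
P(C|do(J)) = Σ_{E} P(C|J,E)·P(E).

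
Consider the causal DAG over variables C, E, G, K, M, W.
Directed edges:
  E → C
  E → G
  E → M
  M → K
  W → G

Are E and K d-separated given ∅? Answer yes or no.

Bayes-Ball from E | ∅ reaches {C,G,K,M}.
K ∈ reach(E|∅) ⇒ E ⊥̸ K | ∅.

No — E and K are d-connected given ∅.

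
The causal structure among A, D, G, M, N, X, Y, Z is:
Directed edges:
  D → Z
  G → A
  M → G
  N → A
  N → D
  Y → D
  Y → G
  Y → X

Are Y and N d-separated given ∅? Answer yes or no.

Yes — Y ⊥ N | ∅.

Bayes-Ball from Y | ∅ reaches {A,D,G,X,Z}.
N ∉ reach(Y|∅) ⇒ Y ⊥ N | ∅.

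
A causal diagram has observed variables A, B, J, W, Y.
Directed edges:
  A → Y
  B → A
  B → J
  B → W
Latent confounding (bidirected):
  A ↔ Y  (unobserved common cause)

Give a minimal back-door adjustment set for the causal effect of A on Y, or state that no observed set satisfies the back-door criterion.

desc(A)\{A}={Y}; candidates ⊆ {B,J,W}.
A↔Y: latent back-door arc(s) into A.
size 0: {}; under {} A still reaches {B,J,W,Y} ∋ Y.
size 1: {B}, {J}, {W}; under {B} A still reaches {Y} ∋ Y.
size 2: {B,J}, {B,W}, {J,W}; under {B,J} A still reaches {Y} ∋ Y.
A↔Y cannot be blocked by any observed set — no back-door set.

A→Y: no observed back-door set.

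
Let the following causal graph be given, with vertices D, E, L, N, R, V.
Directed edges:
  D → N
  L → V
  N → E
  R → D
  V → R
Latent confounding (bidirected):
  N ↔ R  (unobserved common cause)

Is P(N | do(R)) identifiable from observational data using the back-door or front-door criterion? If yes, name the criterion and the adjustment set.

P(N|do(R)): frontdoor, adjust for {D}.

desc(R)\{R}={D,E,N}; candidates ⊆ {L,V}.
R↔N: latent back-door arc(s) into R.
size 0: {}; under {} R still reaches {E,L,N,V} ∋ N.
size 1: {L}, {V}; under {L} R still reaches {E,N,V} ∋ N.
size 2: {L,V}; under {L,V} R still reaches {E,N} ∋ N.
R↔N cannot be blocked by any observed set — no back-door set.
{D}: (i) intercepts every directed R→N path; (ii) no back-door R→{D}; (iii) {R} blocks every back-door {D}→N. Front-door holds.
P(N|do(R)) = Σ_{D} P(D|R) Σ_{R'} P(N|D,R')P(R').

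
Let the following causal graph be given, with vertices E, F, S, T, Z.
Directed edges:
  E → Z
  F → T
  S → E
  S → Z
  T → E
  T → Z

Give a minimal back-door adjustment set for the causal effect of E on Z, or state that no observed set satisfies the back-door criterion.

E→Z: minimal back-door set {S, T}.

desc(E)\{E}={Z}; candidates ⊆ {F,S,T}.
size 0: {}; under {} E still reaches {F,S,T,Z} ∋ Z.
size 1: {F}, {S}, {T}; under {F} E still reaches {S,T,Z} ∋ Z.
{S,T}: E⊥Z given {S,T} in G with E→· removed — back-door holds.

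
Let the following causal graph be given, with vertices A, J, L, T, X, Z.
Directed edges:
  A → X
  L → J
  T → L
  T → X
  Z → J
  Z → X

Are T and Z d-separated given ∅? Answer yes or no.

Yes — T ⊥ Z | ∅.

Bayes-Ball from T | ∅ reaches {J,L,X}.
Z ∉ reach(T|∅) ⇒ T ⊥ Z | ∅.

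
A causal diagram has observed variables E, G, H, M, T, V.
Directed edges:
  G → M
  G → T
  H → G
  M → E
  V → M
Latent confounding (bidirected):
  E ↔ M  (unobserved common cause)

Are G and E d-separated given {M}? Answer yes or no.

Bayes-Ball from G | {M} reaches {E,H,T,V}.
E ∈ reach(G|{M}) ⇒ G ⊥̸ E | {M}.

No — G and E are d-connected given {M}.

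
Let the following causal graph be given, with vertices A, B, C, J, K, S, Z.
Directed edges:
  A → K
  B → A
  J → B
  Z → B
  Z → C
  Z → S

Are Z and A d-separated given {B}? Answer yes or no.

Yes — Z ⊥ A | {B}.

Bayes-Ball from Z | {B} reaches {C,J,S}.
A ∉ reach(Z|{B}) ⇒ Z ⊥ A | {B}.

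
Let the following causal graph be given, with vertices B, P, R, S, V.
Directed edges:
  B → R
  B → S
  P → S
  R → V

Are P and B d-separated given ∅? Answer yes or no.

Bayes-Ball from P | ∅ reaches {S}.
B ∉ reach(P|∅) ⇒ P ⊥ B | ∅.

Yes — P ⊥ B | ∅.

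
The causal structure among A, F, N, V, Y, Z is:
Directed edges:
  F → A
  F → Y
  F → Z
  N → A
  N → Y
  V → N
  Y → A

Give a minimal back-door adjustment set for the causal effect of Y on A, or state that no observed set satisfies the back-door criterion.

Y→A: minimal back-door set {F, N}.

desc(Y)\{Y}={A}; candidates ⊆ {F,N,V,Z}.
size 0: {}; under {} Y still reaches {A,F,N,V,Z} ∋ A.
size 1: {F}, {N}, {V} …(+1); under {F} Y still reaches {A,N,V} ∋ A.
{F,N}: Y⊥A given {F,N} in G with Y→· removed — back-door holds.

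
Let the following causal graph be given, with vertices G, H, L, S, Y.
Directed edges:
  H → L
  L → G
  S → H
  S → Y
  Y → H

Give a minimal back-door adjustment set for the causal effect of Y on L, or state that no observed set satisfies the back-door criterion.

desc(Y)\{Y}={G,H,L}; candidates ⊆ {S}.
size 0: {}; under {} Y still reaches {G,H,L,S} ∋ L.
{S}: Y⊥L given {S} in G with Y→· removed — back-door holds.

Y→L: minimal back-door set {S}.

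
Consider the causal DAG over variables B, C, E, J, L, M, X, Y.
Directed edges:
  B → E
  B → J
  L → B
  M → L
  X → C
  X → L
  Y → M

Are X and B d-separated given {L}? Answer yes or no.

Bayes-Ball from X | {L} reaches {C,M,Y}.
B ∉ reach(X|{L}) ⇒ X ⊥ B | {L}.

Yes — X ⊥ B | {L}.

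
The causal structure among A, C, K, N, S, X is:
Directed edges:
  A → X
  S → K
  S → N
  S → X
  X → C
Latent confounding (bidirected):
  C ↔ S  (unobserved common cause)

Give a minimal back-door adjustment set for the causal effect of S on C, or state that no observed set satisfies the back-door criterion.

desc(S)\{S}={C,K,N,X}; candidates ⊆ {A}.
S↔C: latent back-door arc(s) into S.
size 0: {}; under {} S still reaches {C} ∋ C.
size 1: {A}; under {A} S still reaches {C} ∋ C.
S↔C cannot be blocked by any observed set — no back-door set.

S→C: no observed back-door set.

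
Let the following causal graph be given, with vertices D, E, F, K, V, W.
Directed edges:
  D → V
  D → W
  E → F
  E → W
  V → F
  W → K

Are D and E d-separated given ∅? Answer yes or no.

Bayes-Ball from D | ∅ reaches {F,K,V,W}.
E ∉ reach(D|∅) ⇒ D ⊥ E | ∅.

Yes — D ⊥ E | ∅.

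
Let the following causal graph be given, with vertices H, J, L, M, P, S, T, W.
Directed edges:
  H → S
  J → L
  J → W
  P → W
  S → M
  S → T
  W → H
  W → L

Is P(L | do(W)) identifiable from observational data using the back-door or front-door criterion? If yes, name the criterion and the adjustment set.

desc(W)\{W}={H,L,M,S,T}; candidates ⊆ {J,P}.
size 0: {}; under {} W still reaches {J,L,P} ∋ L.
{J}: W⊥L given {J} in G with W→· removed — back-door holds.
P(L|do(W)) = Σ_{J} P(L|W,J)·P(J).

P(L|do(W)): backdoor, adjust for {J}.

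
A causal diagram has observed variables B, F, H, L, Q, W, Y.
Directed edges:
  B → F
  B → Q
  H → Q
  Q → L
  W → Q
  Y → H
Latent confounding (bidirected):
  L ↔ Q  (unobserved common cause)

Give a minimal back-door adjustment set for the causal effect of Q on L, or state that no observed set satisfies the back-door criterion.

desc(Q)\{Q}={L}; candidates ⊆ {B,F,H,W,Y}.
Q↔L: latent back-door arc(s) into Q.
size 0: {}; under {} Q still reaches {B,F,H,L,W,Y} ∋ L.
size 1: {B}, {F}, {H} …(+2); under {B} Q still reaches {H,L,W,Y} ∋ L.
size 2: {B,F}, {B,H}, {B,W} …(+7); under {B,F} Q still reaches {H,L,W,Y} ∋ L.
Q↔L cannot be blocked by any observed set — no back-door set.

Q→L: no observed back-door set.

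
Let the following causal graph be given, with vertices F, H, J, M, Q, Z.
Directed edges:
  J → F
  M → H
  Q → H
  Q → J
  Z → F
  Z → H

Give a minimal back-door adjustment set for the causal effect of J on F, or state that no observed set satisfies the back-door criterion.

desc(J)\{J}={F}; candidates ⊆ {H,M,Q,Z}.
∅: J⊥F given ∅ in G with J→· removed — back-door holds.

J→F: minimal back-door set ∅.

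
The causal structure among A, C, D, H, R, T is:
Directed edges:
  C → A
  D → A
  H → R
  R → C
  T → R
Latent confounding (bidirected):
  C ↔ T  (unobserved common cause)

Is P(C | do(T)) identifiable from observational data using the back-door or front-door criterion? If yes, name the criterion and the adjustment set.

desc(T)\{T}={A,C,R}; candidates ⊆ {D,H}.
T↔C: latent back-door arc(s) into T.
size 0: {}; under {} T still reaches {A,C} ∋ C.
size 1: {D}, {H}; under {D} T still reaches {A,C} ∋ C.
size 2: {D,H}; under {D,H} T still reaches {A,C} ∋ C.
T↔C cannot be blocked by any observed set — no back-door set.
{R}: (i) intercepts every directed T→C path; (ii) no back-door T→{R}; (iii) {T} blocks every back-door {R}→C. Front-door holds.
P(C|do(T)) = Σ_{R} P(R|T) Σ_{T'} P(C|R,T')P(T').

P(C|do(T)): frontdoor, adjust for {R}.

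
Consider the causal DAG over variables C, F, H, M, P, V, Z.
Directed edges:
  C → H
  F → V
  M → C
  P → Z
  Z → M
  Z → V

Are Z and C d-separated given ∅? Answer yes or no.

Bayes-Ball from Z | ∅ reaches {C,H,M,P,V}.
C ∈ reach(Z|∅) ⇒ Z ⊥̸ C | ∅.

No — Z and C are d-connected given ∅.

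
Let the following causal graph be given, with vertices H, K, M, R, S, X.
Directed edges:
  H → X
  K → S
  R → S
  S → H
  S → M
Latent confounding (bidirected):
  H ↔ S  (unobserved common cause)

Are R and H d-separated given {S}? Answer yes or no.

No — R and H are d-connected given {S}.

Bayes-Ball from R | {S} reaches {H,K,X}.
H ∈ reach(R|{S}) ⇒ R ⊥̸ H | {S}.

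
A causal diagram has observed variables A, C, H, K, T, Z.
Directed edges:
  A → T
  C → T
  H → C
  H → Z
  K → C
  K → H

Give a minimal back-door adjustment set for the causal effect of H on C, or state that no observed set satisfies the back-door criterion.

desc(H)\{H}={C,T,Z}; candidates ⊆ {A,K}.
size 0: {}; under {} H still reaches {C,K,T} ∋ C.
{K}: H⊥C given {K} in G with H→· removed — back-door holds.

H→C: minimal back-door set {K}.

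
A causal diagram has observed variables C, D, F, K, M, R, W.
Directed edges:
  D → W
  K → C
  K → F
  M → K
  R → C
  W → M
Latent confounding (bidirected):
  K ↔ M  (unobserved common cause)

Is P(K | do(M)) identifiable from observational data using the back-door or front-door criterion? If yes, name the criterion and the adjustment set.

desc(M)\{M}={C,F,K}; candidates ⊆ {D,R,W}.
M↔K: latent back-door arc(s) into M.
size 0: {}; under {} M still reaches {C,D,F,K,W} ∋ K.
size 1: {D}, {R}, {W}; under {D} M still reaches {C,F,K,W} ∋ K.
size 2: {D,R}, {D,W}, {R,W}; under {D,R} M still reaches {C,F,K,W} ∋ K.
M↔K cannot be blocked by any observed set — no back-door set.
No mediator lies on a directed M→…→K path.
Neither criterion identifies P(K|do(M)) in this graph.

P(K|do(M)): not identifiable (no BD/FD set).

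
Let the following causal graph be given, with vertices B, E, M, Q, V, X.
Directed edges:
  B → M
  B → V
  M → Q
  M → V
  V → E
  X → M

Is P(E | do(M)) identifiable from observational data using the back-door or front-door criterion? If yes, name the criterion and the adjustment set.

P(E|do(M)): backdoor, adjust for {B}.

desc(M)\{M}={E,Q,V}; candidates ⊆ {B,X}.
size 0: {}; under {} M still reaches {B,E,V,X} ∋ E.
{B}: M⊥E given {B} in G with M→· removed — back-door holds.
P(E|do(M)) = Σ_{B} P(E|M,B)·P(B).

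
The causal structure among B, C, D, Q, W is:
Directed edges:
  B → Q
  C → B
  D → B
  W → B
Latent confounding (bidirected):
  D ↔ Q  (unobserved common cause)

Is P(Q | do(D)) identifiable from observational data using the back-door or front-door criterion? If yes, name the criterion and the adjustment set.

desc(D)\{D}={B,Q}; candidates ⊆ {C,W}.
D↔Q: latent back-door arc(s) into D.
size 0: {}; under {} D still reaches {Q} ∋ Q.
size 1: {C}, {W}; under {C} D still reaches {Q} ∋ Q.
size 2: {C,W}; under {C,W} D still reaches {Q} ∋ Q.
D↔Q cannot be blocked by any observed set — no back-door set.
{B}: (i) intercepts every directed D→Q path; (ii) no back-door D→{B}; (iii) {D} blocks every back-door {B}→Q. Front-door holds.
P(Q|do(D)) = Σ_{B} P(B|D) Σ_{D'} P(Q|B,D')P(D').

P(Q|do(D)): frontdoor, adjust for {B}.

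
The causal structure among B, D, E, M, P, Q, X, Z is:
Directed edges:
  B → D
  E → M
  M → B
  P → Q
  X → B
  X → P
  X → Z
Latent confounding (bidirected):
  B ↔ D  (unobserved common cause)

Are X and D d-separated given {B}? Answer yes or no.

Bayes-Ball from X | {B} reaches {D,E,M,P,Q,Z}.
D ∈ reach(X|{B}) ⇒ X ⊥̸ D | {B}.

No — X and D are d-connected given {B}.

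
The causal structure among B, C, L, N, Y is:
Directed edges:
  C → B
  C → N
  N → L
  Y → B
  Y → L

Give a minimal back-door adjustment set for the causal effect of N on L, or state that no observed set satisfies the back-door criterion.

N→L: minimal back-door set ∅.

desc(N)\{N}={L}; candidates ⊆ {B,C,Y}.
∅: N⊥L given ∅ in G with N→· removed — back-door holds.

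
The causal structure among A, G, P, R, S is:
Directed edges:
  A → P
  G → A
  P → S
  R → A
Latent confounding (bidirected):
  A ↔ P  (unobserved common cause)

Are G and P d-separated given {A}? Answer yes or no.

Bayes-Ball from G | {A} reaches {P,R,S}.
P ∈ reach(G|{A}) ⇒ G ⊥̸ P | {A}.

No — G and P are d-connected given {A}.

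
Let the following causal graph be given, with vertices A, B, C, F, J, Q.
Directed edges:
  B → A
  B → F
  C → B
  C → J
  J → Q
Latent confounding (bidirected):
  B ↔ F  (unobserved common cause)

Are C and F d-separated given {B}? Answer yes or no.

No — C and F are d-connected given {B}.

Bayes-Ball from C | {B} reaches {F,J,Q}.
F ∈ reach(C|{B}) ⇒ C ⊥̸ F | {B}.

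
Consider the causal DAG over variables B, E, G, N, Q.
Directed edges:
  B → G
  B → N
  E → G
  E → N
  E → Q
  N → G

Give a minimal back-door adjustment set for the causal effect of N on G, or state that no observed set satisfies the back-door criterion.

desc(N)\{N}={G}; candidates ⊆ {B,E,Q}.
size 0: {}; under {} N still reaches {B,E,G,Q} ∋ G.
size 1: {B}, {E}, {Q}; under {B} N still reaches {E,G,Q} ∋ G.
{B,E}: N⊥G given {B,E} in G with N→· removed — back-door holds.

N→G: minimal back-door set {B, E}.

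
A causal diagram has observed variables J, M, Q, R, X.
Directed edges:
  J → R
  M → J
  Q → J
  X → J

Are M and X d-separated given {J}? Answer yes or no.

No — M and X are d-connected given {J}.

Bayes-Ball from M | {J} reaches {Q,X}.
X ∈ reach(M|{J}) ⇒ M ⊥̸ X | {J}.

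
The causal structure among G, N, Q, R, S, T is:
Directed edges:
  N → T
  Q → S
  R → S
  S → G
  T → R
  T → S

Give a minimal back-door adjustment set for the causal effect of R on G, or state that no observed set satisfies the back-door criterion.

R→G: minimal back-door set {T}.

desc(R)\{R}={G,S}; candidates ⊆ {N,Q,T}.
size 0: {}; under {} R still reaches {G,N,S,T} ∋ G.
{T}: R⊥G given {T} in G with R→· removed — back-door holds.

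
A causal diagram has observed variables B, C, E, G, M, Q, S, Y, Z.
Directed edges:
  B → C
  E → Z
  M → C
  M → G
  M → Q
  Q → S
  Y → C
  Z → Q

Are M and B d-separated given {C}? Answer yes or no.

Bayes-Ball from M | {C} reaches {B,G,Q,S,Y}.
B ∈ reach(M|{C}) ⇒ M ⊥̸ B | {C}.

No — M and B are d-connected given {C}.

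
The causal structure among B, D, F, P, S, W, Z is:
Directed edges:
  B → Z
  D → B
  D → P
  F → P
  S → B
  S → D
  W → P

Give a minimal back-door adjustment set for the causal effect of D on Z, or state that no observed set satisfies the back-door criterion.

D→Z: minimal back-door set {S}.

desc(D)\{D}={B,P,Z}; candidates ⊆ {F,S,W}.
size 0: {}; under {} D still reaches {B,S,Z} ∋ Z.
{S}: D⊥Z given {S} in G with D→· removed — back-door holds.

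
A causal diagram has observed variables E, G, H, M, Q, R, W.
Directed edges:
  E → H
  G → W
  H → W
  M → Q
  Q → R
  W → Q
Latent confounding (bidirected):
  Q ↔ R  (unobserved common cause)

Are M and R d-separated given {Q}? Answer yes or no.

No — M and R are d-connected given {Q}.

Bayes-Ball from M | {Q} reaches {E,G,H,R,W}.
R ∈ reach(M|{Q}) ⇒ M ⊥̸ R | {Q}.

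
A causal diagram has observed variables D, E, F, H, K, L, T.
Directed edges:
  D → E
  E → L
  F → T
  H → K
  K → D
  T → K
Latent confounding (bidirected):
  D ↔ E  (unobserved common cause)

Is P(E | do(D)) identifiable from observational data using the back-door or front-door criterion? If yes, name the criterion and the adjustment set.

desc(D)\{D}={E,L}; candidates ⊆ {F,H,K,T}.
D↔E: latent back-door arc(s) into D.
size 0: {}; under {} D still reaches {E,F,H,K,L,T} ∋ E.
size 1: {F}, {H}, {K} …(+1); under {F} D still reaches {E,H,K,L,T} ∋ E.
size 2: {F,H}, {F,K}, {F,T} …(+3); under {F,H} D still reaches {E,K,L,T} ∋ E.
D↔E cannot be blocked by any observed set — no back-door set.
No mediator lies on a directed D→…→E path.
Neither criterion identifies P(E|do(D)) in this graph.

P(E|do(D)): not identifiable (no BD/FD set).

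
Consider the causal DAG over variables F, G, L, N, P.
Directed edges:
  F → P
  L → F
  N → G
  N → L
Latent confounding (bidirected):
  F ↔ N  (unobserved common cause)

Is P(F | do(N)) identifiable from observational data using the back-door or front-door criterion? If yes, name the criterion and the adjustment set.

desc(N)\{N}={F,G,L,P}; candidates ⊆ {—}.
N↔F: latent back-door arc(s) into N.
size 0: {}; under {} N still reaches {F,P} ∋ F.
N↔F cannot be blocked by any observed set — no back-door set.
{L}: (i) intercepts every directed N→F path; (ii) no back-door N→{L}; (iii) {N} blocks every back-door {L}→F. Front-door holds.
P(F|do(N)) = Σ_{L} P(L|N) Σ_{N'} P(F|L,N')P(N').

P(F|do(N)): frontdoor, adjust for {L}.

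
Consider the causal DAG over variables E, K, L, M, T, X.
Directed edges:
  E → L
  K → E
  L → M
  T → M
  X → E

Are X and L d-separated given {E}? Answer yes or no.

Yes — X ⊥ L | {E}.

Bayes-Ball from X | {E} reaches {K}.
L ∉ reach(X|{E}) ⇒ X ⊥ L | {E}.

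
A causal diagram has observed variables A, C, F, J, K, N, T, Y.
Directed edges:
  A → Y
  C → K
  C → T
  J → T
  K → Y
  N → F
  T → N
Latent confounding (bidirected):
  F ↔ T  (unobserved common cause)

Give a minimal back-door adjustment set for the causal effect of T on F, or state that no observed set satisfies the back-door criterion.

T→F: no observed back-door set.

desc(T)\{T}={F,N}; candidates ⊆ {A,C,J,K,Y}.
T↔F: latent back-door arc(s) into T.
size 0: {}; under {} T still reaches {C,F,J,K,Y} ∋ F.
size 1: {A}, {C}, {J} …(+2); under {A} T still reaches {C,F,J,K,Y} ∋ F.
size 2: {A,C}, {A,J}, {A,K} …(+7); under {A,C} T still reaches {F,J} ∋ F.
T↔F cannot be blocked by any observed set — no back-door set.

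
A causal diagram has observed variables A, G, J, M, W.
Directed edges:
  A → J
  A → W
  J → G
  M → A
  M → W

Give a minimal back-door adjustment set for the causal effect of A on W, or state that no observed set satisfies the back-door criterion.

desc(A)\{A}={G,J,W}; candidates ⊆ {M}.
size 0: {}; under {} A still reaches {M,W} ∋ W.
{M}: A⊥W given {M} in G with A→· removed — back-door holds.

A→W: minimal back-door set {M}.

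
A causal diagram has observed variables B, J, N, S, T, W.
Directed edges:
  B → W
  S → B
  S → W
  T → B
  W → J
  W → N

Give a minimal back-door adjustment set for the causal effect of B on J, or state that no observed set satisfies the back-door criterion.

desc(B)\{B}={J,N,W}; candidates ⊆ {S,T}.
size 0: {}; under {} B still reaches {J,N,S,T,W} ∋ J.
{S}: B⊥J given {S} in G with B→· removed — back-door holds.

B→J: minimal back-door set {S}.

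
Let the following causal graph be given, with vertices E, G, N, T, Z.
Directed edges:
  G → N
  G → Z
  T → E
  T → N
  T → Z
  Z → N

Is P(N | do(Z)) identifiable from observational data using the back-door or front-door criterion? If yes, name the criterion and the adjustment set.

P(N|do(Z)): backdoor, adjust for {G, T}.

desc(Z)\{Z}={N}; candidates ⊆ {E,G,T}.
size 0: {}; under {} Z still reaches {E,G,N,T} ∋ N.
size 1: {E}, {G}, {T}; under {E} Z still reaches {G,N,T} ∋ N.
{G,T}: Z⊥N given {G,T} in G with Z→· removed — back-door holds.
P(N|do(Z)) = Σ_{G,T} P(N|Z,G,T)·P(G,T).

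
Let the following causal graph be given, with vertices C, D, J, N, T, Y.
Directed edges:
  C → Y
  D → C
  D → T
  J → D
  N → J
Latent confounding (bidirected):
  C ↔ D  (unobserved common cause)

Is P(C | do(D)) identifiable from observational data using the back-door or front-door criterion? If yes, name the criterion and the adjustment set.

desc(D)\{D}={C,T,Y}; candidates ⊆ {J,N}.
D↔C: latent back-door arc(s) into D.
size 0: {}; under {} D still reaches {C,J,N,Y} ∋ C.
size 1: {J}, {N}; under {J} D still reaches {C,Y} ∋ C.
size 2: {J,N}; under {J,N} D still reaches {C,Y} ∋ C.
D↔C cannot be blocked by any observed set — no back-door set.
No mediator lies on a directed D→…→C path.
Neither criterion identifies P(C|do(D)) in this graph.

P(C|do(D)): not identifiable (no BD/FD set).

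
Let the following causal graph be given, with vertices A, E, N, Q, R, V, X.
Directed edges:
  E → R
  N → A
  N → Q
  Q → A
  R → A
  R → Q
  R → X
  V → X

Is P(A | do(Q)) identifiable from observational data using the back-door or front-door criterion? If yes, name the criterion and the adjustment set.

desc(Q)\{Q}={A}; candidates ⊆ {E,N,R,V,X}.
size 0: {}; under {} Q still reaches {A,E,N,R,X} ∋ A.
size 1: {E}, {N}, {R} …(+2); under {E} Q still reaches {A,N,R,X} ∋ A.
{N,R}: Q⊥A given {N,R} in G with Q→· removed — back-door holds.
P(A|do(Q)) = Σ_{N,R} P(A|Q,N,R)·P(N,R).

P(A|do(Q)): backdoor, adjust for {N, R}.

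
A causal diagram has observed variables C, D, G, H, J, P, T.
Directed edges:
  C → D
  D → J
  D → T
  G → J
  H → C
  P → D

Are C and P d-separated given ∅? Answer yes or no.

Bayes-Ball from C | ∅ reaches {D,H,J,T}.
P ∉ reach(C|∅) ⇒ C ⊥ P | ∅.

Yes — C ⊥ P | ∅.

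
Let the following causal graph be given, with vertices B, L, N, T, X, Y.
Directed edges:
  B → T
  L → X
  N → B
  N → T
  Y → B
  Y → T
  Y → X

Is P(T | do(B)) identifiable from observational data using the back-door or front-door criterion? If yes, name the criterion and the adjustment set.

desc(B)\{B}={T}; candidates ⊆ {L,N,X,Y}.
size 0: {}; under {} B still reaches {N,T,X,Y} ∋ T.
size 1: {L}, {N}, {X} …(+1); under {L} B still reaches {N,T,X,Y} ∋ T.
{N,Y}: B⊥T given {N,Y} in G with B→· removed — back-door holds.
P(T|do(B)) = Σ_{N,Y} P(T|B,N,Y)·P(N,Y).

P(T|do(B)): backdoor, adjust for {N, Y}.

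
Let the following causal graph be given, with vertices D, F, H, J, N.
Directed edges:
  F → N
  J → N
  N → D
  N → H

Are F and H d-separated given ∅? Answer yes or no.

Bayes-Ball from F | ∅ reaches {D,H,N}.
H ∈ reach(F|∅) ⇒ F ⊥̸ H | ∅.

No — F and H are d-connected given ∅.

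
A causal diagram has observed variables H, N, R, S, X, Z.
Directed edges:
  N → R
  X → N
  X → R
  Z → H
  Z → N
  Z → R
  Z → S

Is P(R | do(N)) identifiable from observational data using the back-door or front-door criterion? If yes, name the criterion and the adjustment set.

P(R|do(N)): backdoor, adjust for {X, Z}.

desc(N)\{N}={R}; candidates ⊆ {H,S,X,Z}.
size 0: {}; under {} N still reaches {H,R,S,X,Z} ∋ R.
size 1: {H}, {S}, {X} …(+1); under {H} N still reaches {R,S,X,Z} ∋ R.
{X,Z}: N⊥R given {X,Z} in G with N→· removed — back-door holds.
P(R|do(N)) = Σ_{X,Z} P(R|N,X,Z)·P(X,Z).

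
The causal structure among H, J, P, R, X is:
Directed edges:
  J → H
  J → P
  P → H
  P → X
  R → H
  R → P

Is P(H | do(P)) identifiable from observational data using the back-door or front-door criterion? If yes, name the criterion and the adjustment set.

desc(P)\{P}={H,X}; candidates ⊆ {J,R}.
size 0: {}; under {} P still reaches {H,J,R} ∋ H.
size 1: {J}, {R}; under {J} P still reaches {H,R} ∋ H.
{J,R}: P⊥H given {J,R} in G with P→· removed — back-door holds.
P(H|do(P)) = Σ_{J,R} P(H|P,J,R)·P(J,R).

P(H|do(P)): backdoor, adjust for {J, R}.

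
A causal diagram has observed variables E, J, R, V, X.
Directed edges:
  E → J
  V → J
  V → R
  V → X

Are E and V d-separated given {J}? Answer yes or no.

No — E and V are d-connected given {J}.

Bayes-Ball from E | {J} reaches {R,V,X}.
V ∈ reach(E|{J}) ⇒ E ⊥̸ V | {J}.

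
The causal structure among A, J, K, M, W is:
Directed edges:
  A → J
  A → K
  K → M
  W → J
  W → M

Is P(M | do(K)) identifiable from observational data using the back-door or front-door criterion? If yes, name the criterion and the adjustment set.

desc(K)\{K}={M}; candidates ⊆ {A,J,W}.
∅: K⊥M given ∅ in G with K→· removed — back-door holds.
P(M|do(K)) = P(M|K) — no adjustment needed.

P(M|do(K)): backdoor, adjust for ∅.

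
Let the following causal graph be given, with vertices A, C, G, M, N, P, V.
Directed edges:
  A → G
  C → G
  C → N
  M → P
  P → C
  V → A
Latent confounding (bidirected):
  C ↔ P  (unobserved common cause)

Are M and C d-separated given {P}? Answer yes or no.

No — M and C are d-connected given {P}.

Bayes-Ball from M | {P} reaches {C,G,N}.
C ∈ reach(M|{P}) ⇒ M ⊥̸ C | {P}.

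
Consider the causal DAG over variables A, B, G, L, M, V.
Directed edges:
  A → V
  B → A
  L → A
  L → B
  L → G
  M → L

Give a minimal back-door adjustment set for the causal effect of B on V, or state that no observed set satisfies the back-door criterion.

desc(B)\{B}={A,V}; candidates ⊆ {G,L,M}.
size 0: {}; under {} B still reaches {A,G,L,M,V} ∋ V.
{L}: B⊥V given {L} in G with B→· removed — back-door holds.

B→V: minimal back-door set {L}.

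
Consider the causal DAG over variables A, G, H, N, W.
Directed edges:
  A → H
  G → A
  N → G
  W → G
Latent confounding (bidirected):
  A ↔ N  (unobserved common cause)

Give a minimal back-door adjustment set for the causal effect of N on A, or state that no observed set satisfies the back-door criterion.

desc(N)\{N}={A,G,H}; candidates ⊆ {W}.
N↔A: latent back-door arc(s) into N.
size 0: {}; under {} N still reaches {A,H} ∋ A.
size 1: {W}; under {W} N still reaches {A,H} ∋ A.
N↔A cannot be blocked by any observed set — no back-door set.

N→A: no observed back-door set.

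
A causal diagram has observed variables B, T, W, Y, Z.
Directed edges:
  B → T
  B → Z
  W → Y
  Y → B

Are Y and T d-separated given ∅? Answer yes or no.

No — Y and T are d-connected given ∅.

Bayes-Ball from Y | ∅ reaches {B,T,W,Z}.
T ∈ reach(Y|∅) ⇒ Y ⊥̸ T | ∅.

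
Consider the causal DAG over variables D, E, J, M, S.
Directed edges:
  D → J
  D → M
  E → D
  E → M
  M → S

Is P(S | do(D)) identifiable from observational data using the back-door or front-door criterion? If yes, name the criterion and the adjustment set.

desc(D)\{D}={J,M,S}; candidates ⊆ {E}.
size 0: {}; under {} D still reaches {E,M,S} ∋ S.
{E}: D⊥S given {E} in G with D→· removed — back-door holds.
P(S|do(D)) = Σ_{E} P(S|D,E)·P(E).

P(S|do(D)): backdoor, adjust for {E}.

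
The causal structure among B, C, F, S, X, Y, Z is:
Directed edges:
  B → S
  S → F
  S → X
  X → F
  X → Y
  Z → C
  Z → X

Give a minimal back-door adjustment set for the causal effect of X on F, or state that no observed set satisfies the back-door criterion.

desc(X)\{X}={F,Y}; candidates ⊆ {B,C,S,Z}.
size 0: {}; under {} X still reaches {B,C,F,S,Z} ∋ F.
{S}: X⊥F given {S} in G with X→· removed — back-door holds.

X→F: minimal back-door set {S}.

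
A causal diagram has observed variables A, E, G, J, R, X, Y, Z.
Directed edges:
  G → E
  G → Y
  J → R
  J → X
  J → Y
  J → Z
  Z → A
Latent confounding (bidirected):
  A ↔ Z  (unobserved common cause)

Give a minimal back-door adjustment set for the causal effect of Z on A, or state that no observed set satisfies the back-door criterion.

Z→A: no observed back-door set.

desc(Z)\{Z}={A}; candidates ⊆ {E,G,J,R,X,Y}.
Z↔A: latent back-door arc(s) into Z.
size 0: {}; under {} Z still reaches {A,J,R,X,Y} ∋ A.
size 1: {E}, {G}, {J} …(+3); under {E} Z still reaches {A,J,R,X,Y} ∋ A.
size 2: {E,G}, {E,J}, {E,R} …(+12); under {E,G} Z still reaches {A,J,R,X,Y} ∋ A.
Z↔A cannot be blocked by any observed set — no back-door set.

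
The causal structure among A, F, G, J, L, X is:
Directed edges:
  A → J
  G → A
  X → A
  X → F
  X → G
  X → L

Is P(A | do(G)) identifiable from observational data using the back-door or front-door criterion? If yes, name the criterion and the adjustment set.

desc(G)\{G}={A,J}; candidates ⊆ {F,L,X}.
size 0: {}; under {} G still reaches {A,F,J,L,X} ∋ A.
{X}: G⊥A given {X} in G with G→· removed — back-door holds.
P(A|do(G)) = Σ_{X} P(A|G,X)·P(X).

P(A|do(G)): backdoor, adjust for {X}.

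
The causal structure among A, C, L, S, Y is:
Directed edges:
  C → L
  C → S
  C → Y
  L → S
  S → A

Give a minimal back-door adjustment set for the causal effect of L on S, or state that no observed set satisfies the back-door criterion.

L→S: minimal back-door set {C}.

desc(L)\{L}={A,S}; candidates ⊆ {C,Y}.
size 0: {}; under {} L still reaches {A,C,S,Y} ∋ S.
{C}: L⊥S given {C} in G with L→· removed — back-door holds.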